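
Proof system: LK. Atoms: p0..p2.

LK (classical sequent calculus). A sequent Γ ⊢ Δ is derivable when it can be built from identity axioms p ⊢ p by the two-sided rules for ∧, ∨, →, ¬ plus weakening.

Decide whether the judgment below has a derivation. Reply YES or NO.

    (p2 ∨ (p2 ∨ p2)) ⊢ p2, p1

Proof tree:
[WR] (p2 ∨ (p2 ∨ p2)) ⊢ p2, p1
  [∨L] (p2 ∨ (p2 ∨ p2)) ⊢ p2
    [Ax] p2 ⊢ p2
    [∨L] (p2 ∨ p2) ⊢ p2
      [Ax] p2 ⊢ p2
      [Ax] p2 ⊢ p2

Result: YES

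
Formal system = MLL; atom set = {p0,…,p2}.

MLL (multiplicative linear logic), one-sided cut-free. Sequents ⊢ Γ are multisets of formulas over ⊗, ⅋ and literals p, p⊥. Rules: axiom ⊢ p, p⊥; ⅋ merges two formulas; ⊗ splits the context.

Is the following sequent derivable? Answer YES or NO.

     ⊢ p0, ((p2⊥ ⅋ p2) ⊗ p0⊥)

Derivation (root first):
[⊗]  ⊢ p0, ((p2⊥ ⅋ p2) ⊗ p0⊥)
  [⅋]  ⊢ (p2⊥ ⅋ p2)
    [Ax]  ⊢ p2, p2⊥
  [Ax]  ⊢ p0, p0⊥

Result: YES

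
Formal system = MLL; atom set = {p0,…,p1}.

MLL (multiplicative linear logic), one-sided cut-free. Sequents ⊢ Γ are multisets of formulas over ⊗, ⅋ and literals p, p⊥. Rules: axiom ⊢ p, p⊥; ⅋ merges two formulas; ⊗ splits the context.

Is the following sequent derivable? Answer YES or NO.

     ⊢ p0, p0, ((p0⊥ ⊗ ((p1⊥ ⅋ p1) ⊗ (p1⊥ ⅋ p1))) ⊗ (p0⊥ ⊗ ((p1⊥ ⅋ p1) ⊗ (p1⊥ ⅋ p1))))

Derivation (root first):
[⊗]  ⊢ p0, p0, ((p0⊥ ⊗ ((p1⊥ ⅋ p1) ⊗ (p1⊥ ⅋ p1))) ⊗ (p0⊥ ⊗ ((p1⊥ ⅋ p1) ⊗ (p1⊥ ⅋ p1))))
  [⊗]  ⊢ p0, (p0⊥ ⊗ ((p1⊥ ⅋ p1) ⊗ (p1⊥ ⅋ p1)))
    [Ax]  ⊢ p0, p0⊥
    [⊗]  ⊢ ((p1⊥ ⅋ p1) ⊗ (p1⊥ ⅋ p1))
      [⅋]  ⊢ (p1⊥ ⅋ p1)
        [Ax]  ⊢ p1, p1⊥
      [⅋]  ⊢ (p1⊥ ⅋ p1)
        [Ax]  ⊢ p1, p1⊥
  [⊗]  ⊢ p0, (p0⊥ ⊗ ((p1⊥ ⅋ p1) ⊗ (p1⊥ ⅋ p1)))
    [Ax]  ⊢ p0, p0⊥
    [⊗]  ⊢ ((p1⊥ ⅋ p1) ⊗ (p1⊥ ⅋ p1))
      [⅋]  ⊢ (p1⊥ ⅋ p1)
        [Ax]  ⊢ p1, p1⊥
      [⅋]  ⊢ (p1⊥ ⅋ p1)
        [Ax]  ⊢ p1, p1⊥

Result: YES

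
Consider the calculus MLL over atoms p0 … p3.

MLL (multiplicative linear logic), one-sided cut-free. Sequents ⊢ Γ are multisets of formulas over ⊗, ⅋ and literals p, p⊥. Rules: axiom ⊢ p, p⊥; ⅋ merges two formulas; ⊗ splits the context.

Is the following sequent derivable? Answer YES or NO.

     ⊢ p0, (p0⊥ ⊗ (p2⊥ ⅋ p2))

Derivation trace:
[⊗]  ⊢ p0, (p0⊥ ⊗ (p2⊥ ⅋ p2))
  [Ax]  ⊢ p0, p0⊥
  [⅋]  ⊢ (p2⊥ ⅋ p2)
    [Ax]  ⊢ p2, p2⊥

Result: YES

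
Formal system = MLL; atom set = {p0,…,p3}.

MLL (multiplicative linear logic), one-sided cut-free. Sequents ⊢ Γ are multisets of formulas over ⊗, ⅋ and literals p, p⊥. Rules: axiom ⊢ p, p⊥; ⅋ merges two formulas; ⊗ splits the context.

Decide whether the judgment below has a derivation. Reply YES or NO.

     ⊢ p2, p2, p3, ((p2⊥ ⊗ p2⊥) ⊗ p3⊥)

Derivation trace:
[⊗]  ⊢ p2, p2, p3, ((p2⊥ ⊗ p2⊥) ⊗ p3⊥)
  [⊗]  ⊢ p2, p2, (p2⊥ ⊗ p2⊥)
    [Ax]  ⊢ p2, p2⊥
    [Ax]  ⊢ p2, p2⊥
  [Ax]  ⊢ p3, p3⊥

Result: YES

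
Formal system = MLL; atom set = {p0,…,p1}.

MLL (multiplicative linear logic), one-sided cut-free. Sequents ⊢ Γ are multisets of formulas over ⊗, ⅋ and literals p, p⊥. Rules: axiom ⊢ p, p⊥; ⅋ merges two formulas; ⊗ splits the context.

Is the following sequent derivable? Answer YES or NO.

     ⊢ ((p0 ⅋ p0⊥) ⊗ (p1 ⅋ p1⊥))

Derivation (root first):
[⊗]  ⊢ ((p0 ⅋ p0⊥) ⊗ (p1 ⅋ p1⊥))
  [⅋]  ⊢ (p0 ⅋ p0⊥)
    [Ax]  ⊢ p0, p0⊥
  [⅋]  ⊢ (p1 ⅋ p1⊥)
    [Ax]  ⊢ p1, p1⊥

Result: YES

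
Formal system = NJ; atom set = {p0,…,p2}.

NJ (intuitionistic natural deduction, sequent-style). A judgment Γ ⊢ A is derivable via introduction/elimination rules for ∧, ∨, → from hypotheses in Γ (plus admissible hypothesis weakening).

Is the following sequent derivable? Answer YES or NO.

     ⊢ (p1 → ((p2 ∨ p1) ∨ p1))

Proof tree:
[→I]  ⊢ (p1 → ((p2 ∨ p1) ∨ p1))
  [∨I₁] p1 ⊢ ((p2 ∨ p1) ∨ p1)
    [∨I₂] p1 ⊢ (p2 ∨ p1)
      [Ax] p1 ⊢ p1

Result: YES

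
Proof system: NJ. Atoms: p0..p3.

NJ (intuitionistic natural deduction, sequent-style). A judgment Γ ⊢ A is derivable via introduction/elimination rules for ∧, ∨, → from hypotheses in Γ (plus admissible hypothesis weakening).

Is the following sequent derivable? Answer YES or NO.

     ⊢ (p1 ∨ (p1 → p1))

Derivation (root first):
[∨I₂]  ⊢ (p1 ∨ (p1 → p1))
  [→I]  ⊢ (p1 → p1)
    [Ax] p1 ⊢ p1

Result: YES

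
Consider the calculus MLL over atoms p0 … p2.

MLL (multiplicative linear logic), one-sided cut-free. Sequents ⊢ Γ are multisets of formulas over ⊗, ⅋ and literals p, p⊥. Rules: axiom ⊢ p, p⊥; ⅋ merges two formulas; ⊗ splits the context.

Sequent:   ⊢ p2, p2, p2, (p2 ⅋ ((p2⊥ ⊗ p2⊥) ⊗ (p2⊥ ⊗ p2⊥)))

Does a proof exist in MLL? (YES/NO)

Derivation trace:
[⅋]  ⊢ p2, p2, p2, (p2 ⅋ ((p2⊥ ⊗ p2⊥) ⊗ (p2⊥ ⊗ p2⊥)))
  [⊗]  ⊢ p2, p2, p2, p2, ((p2⊥ ⊗ p2⊥) ⊗ (p2⊥ ⊗ p2⊥))
    [⊗]  ⊢ p2, p2, (p2⊥ ⊗ p2⊥)
      [Ax]  ⊢ p2, p2⊥
      [Ax]  ⊢ p2, p2⊥
    [⊗]  ⊢ p2, p2, (p2⊥ ⊗ p2⊥)
      [Ax]  ⊢ p2, p2⊥
      [Ax]  ⊢ p2, p2⊥

Result: YES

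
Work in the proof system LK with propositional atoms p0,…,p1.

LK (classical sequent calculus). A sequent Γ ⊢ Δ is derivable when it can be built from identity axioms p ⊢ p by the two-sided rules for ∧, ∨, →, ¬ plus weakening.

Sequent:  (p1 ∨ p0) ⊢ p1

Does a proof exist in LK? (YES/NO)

Search for a countermodel by truth-table:
  v=00: Γ:[(p1 ∨ p0)=F] Δ:[p1=F] refutes=False
  v=01: Γ:[(p1 ∨ p0)=T] Δ:[p1=T] refutes=False
  v=10: Γ:[(p1 ∨ p0)=T] Δ:[p1=F] refutes=True  ← countermodel

Result: NO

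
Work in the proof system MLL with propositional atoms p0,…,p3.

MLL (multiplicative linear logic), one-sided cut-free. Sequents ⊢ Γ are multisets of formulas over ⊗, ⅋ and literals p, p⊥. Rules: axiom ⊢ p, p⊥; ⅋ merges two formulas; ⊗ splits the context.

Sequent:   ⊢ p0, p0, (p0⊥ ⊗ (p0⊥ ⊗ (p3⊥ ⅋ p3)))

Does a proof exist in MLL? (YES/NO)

Derivation (root first):
[⊗]  ⊢ p0, p0, (p0⊥ ⊗ (p0⊥ ⊗ (p3⊥ ⅋ p3)))
  [Ax]  ⊢ p0, p0⊥
  [⊗]  ⊢ p0, (p0⊥ ⊗ (p3⊥ ⅋ p3))
    [Ax]  ⊢ p0, p0⊥
    [⅋]  ⊢ (p3⊥ ⅋ p3)
      [Ax]  ⊢ p3, p3⊥

Result: YES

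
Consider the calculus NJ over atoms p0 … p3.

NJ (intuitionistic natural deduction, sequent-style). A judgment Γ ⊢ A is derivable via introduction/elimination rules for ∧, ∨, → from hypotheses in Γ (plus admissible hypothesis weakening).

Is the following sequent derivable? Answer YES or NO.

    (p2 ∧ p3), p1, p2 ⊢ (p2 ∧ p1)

Derivation (root first):
[∧I] (p2 ∧ p3), p1, p2 ⊢ (p2 ∧ p1)
  [Ax] p2 ⊢ p2
  [Wk] p1, (p2 ∧ p3) ⊢ p1
    [Ax] p1 ⊢ p1

Result: YES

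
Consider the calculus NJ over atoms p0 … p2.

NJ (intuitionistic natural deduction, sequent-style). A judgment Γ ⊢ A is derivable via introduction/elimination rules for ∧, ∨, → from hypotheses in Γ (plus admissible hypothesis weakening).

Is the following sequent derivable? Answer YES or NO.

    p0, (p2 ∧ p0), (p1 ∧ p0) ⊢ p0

Derivation (root first):
[Wk] p0, (p2 ∧ p0), (p1 ∧ p0) ⊢ p0
  [Wk] p0, (p2 ∧ p0) ⊢ p0
    [Ax] p0 ⊢ p0

Result: YES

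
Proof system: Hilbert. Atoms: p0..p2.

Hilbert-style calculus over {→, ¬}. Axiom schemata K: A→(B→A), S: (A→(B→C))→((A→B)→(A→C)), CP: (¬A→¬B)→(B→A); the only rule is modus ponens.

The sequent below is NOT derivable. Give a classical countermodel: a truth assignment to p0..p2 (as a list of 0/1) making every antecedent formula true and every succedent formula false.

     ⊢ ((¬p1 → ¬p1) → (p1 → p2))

Enumerate valuations to refute Γ ⊢ Δ:
  v=000: Γ:[] Δ:[((¬p1 → ¬p1) → (p1 → p2))=T] refutes=False
  v=001: Γ:[] Δ:[((¬p1 → ¬p1) → (p1 → p2))=T] refutes=False
  v=010: Γ:[] Δ:[((¬p1 → ¬p1) → (p1 → p2))=F] refutes=True  ← countermodel

Result: [0, 1, 0]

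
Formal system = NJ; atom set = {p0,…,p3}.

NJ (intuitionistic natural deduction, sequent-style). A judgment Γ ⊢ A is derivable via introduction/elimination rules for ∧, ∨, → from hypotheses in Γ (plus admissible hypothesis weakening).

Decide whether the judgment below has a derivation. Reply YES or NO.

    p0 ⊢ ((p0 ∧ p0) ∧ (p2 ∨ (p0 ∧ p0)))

Derivation (root first):
[∧I] p0 ⊢ ((p0 ∧ p0) ∧ (p2 ∨ (p0 ∧ p0)))
  [∧I] p0 ⊢ (p0 ∧ p0)
    [Ax] p0 ⊢ p0
    [Ax] p0 ⊢ p0
  [∨I₂] p0 ⊢ (p2 ∨ (p0 ∧ p0))
    [∧I] p0 ⊢ (p0 ∧ p0)
      [Ax] p0 ⊢ p0
      [Ax] p0 ⊢ p0

Result: YES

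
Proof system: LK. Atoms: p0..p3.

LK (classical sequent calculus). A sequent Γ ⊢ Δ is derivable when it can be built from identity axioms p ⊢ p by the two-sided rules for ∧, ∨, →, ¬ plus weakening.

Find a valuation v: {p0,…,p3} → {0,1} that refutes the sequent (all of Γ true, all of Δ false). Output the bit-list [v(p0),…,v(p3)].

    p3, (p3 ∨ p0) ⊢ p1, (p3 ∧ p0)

Truth-table refutation:
  v=0000: Γ:[p3=F, (p3 ∨ p0)=F] Δ:[p1=F, (p3 ∧ p0)=F] refutes=False
  v=0001: Γ:[p3=T, (p3 ∨ p0)=T] Δ:[p1=F, (p3 ∧ p0)=F] refutes=True  ← countermodel

Result: [0, 0, 0, 1]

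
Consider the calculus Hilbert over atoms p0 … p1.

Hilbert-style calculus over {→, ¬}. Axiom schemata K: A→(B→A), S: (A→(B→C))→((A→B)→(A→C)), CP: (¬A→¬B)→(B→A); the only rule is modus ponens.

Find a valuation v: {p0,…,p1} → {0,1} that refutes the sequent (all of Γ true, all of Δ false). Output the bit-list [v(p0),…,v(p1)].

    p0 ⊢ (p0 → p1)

Truth-table refutation:
  v=00: Γ:[p0=F] Δ:[(p0 → p1)=T] refutes=False
  v=01: Γ:[p0=F] Δ:[(p0 → p1)=T] refutes=False
  v=10: Γ:[p0=T] Δ:[(p0 → p1)=F] refutes=True  ← countermodel

Result: [1, 0]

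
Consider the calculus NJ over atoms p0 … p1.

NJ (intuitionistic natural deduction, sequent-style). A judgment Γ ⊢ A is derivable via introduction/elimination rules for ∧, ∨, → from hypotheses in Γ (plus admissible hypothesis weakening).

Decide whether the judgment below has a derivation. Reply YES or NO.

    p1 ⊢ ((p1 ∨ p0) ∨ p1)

Derivation (root first):
[∨I₁] p1 ⊢ ((p1 ∨ p0) ∨ p1)
  [∨I₁] p1 ⊢ (p1 ∨ p0)
    [Ax] p1 ⊢ p1

Result: YES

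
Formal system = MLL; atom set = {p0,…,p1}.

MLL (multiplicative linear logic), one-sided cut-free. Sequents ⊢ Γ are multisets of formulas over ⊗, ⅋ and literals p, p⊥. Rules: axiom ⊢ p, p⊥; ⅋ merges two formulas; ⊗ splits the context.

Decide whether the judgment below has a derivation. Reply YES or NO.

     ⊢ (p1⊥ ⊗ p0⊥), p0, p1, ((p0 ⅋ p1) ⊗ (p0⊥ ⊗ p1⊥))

Derivation trace:
[⊗]  ⊢ (p1⊥ ⊗ p0⊥), p0, p1, ((p0 ⅋ p1) ⊗ (p0⊥ ⊗ p1⊥))
  [⅋]  ⊢ (p1⊥ ⊗ p0⊥), (p0 ⅋ p1)
    [⊗]  ⊢ p1, p0, (p1⊥ ⊗ p0⊥)
      [Ax]  ⊢ p1, p1⊥
      [Ax]  ⊢ p0, p0⊥
  [⊗]  ⊢ p0, p1, (p0⊥ ⊗ p1⊥)
    [Ax]  ⊢ p0, p0⊥
    [Ax]  ⊢ p1, p1⊥

Result: YES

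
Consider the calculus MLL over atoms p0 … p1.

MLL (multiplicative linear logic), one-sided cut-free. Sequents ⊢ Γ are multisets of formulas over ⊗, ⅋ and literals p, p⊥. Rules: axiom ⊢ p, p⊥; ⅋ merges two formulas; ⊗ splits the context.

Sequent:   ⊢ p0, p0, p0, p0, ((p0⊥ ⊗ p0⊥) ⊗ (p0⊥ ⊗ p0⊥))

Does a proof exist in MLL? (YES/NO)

Proof tree:
[⊗]  ⊢ p0, p0, p0, p0, ((p0⊥ ⊗ p0⊥) ⊗ (p0⊥ ⊗ p0⊥))
  [⊗]  ⊢ p0, p0, (p0⊥ ⊗ p0⊥)
    [Ax]  ⊢ p0, p0⊥
    [Ax]  ⊢ p0, p0⊥
  [⊗]  ⊢ p0, p0, (p0⊥ ⊗ p0⊥)
    [Ax]  ⊢ p0, p0⊥
    [Ax]  ⊢ p0, p0⊥

Result: YES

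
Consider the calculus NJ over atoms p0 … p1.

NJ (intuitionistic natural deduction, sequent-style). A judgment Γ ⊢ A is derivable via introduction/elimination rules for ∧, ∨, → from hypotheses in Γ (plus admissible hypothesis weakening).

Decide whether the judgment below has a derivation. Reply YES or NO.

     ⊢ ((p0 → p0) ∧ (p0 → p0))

Derivation (root first):
[∧I]  ⊢ ((p0 → p0) ∧ (p0 → p0))
  [→I]  ⊢ (p0 → p0)
    [Ax] p0 ⊢ p0
  [→I]  ⊢ (p0 → p0)
    [Ax] p0 ⊢ p0

Result: YES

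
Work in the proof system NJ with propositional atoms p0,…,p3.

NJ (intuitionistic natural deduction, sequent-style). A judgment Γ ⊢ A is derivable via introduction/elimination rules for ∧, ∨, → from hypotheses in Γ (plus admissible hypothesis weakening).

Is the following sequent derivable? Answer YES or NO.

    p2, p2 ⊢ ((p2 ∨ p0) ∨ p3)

Proof tree:
[∨I₁] p2, p2 ⊢ ((p2 ∨ p0) ∨ p3)
  [∨I₁] p2, p2 ⊢ (p2 ∨ p0)
    [Wk] p2, p2 ⊢ p2
      [Ax] p2 ⊢ p2

Result: YES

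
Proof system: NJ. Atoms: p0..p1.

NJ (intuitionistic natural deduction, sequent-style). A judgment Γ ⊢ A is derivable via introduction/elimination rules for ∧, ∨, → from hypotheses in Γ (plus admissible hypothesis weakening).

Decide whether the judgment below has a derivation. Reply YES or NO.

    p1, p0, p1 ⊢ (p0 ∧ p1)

Proof tree:
[Wk] p1, p0, p1 ⊢ (p0 ∧ p1)
  [∧I] p1, p0 ⊢ (p0 ∧ p1)
    [Ax] p0 ⊢ p0
    [Ax] p1 ⊢ p1

Result: YES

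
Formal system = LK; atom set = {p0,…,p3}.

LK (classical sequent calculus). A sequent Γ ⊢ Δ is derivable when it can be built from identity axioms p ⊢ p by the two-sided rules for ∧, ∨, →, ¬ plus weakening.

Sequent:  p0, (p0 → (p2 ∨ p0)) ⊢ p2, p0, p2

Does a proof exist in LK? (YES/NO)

Proof tree:
[WR] p0, (p0 → (p2 ∨ p0)) ⊢ p2, p0, p2
  [→L] p0, (p0 → (p2 ∨ p0)) ⊢ p2, p0
    [Ax] p0 ⊢ p0
    [∨L] (p2 ∨ p0) ⊢ p2, p0
      [Ax] p2 ⊢ p2
      [Ax] p0 ⊢ p0

Result: YES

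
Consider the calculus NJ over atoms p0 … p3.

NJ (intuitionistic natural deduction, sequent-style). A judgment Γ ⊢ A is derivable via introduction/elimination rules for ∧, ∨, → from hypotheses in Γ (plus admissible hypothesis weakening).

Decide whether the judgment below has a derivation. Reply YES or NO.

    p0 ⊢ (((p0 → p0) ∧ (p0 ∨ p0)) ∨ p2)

Derivation (root first):
[∨I₁] p0 ⊢ (((p0 → p0) ∧ (p0 ∨ p0)) ∨ p2)
  [∧I] p0 ⊢ ((p0 → p0) ∧ (p0 ∨ p0))
    [→I]  ⊢ (p0 → p0)
      [Ax] p0 ⊢ p0
    [∨I₁] p0 ⊢ (p0 ∨ p0)
      [Ax] p0 ⊢ p0

Result: YES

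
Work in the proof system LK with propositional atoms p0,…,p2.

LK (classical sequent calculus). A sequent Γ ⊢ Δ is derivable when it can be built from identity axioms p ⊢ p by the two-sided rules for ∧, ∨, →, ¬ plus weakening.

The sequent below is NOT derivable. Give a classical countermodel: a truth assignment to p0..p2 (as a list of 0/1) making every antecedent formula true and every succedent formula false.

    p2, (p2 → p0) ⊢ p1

Truth-table refutation:
  v=000: Γ:[p2=F, (p2 → p0)=T] Δ:[p1=F] refutes=False
  v=001: Γ:[p2=T, (p2 → p0)=F] Δ:[p1=F] refutes=False
  v=010: Γ:[p2=F, (p2 → p0)=T] Δ:[p1=T] refutes=False
  v=011: Γ:[p2=T, (p2 → p0)=F] Δ:[p1=T] refutes=False
  v=100: Γ:[p2=F, (p2 → p0)=T] Δ:[p1=F] refutes=False
  v=101: Γ:[p2=T, (p2 → p0)=T] Δ:[p1=F] refutes=True  ← countermodel

Result: [1, 0, 1]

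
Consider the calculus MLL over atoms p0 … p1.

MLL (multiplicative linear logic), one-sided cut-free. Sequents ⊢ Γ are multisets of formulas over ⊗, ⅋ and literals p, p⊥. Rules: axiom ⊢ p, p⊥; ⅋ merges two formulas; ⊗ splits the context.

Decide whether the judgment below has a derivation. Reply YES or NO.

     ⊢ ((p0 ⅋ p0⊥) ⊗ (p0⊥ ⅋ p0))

Derivation trace:
[⊗]  ⊢ ((p0 ⅋ p0⊥) ⊗ (p0⊥ ⅋ p0))
  [⅋]  ⊢ (p0 ⅋ p0⊥)
    [Ax]  ⊢ p0, p0⊥
  [⅋]  ⊢ (p0⊥ ⅋ p0)
    [Ax]  ⊢ p0, p0⊥

Result: YES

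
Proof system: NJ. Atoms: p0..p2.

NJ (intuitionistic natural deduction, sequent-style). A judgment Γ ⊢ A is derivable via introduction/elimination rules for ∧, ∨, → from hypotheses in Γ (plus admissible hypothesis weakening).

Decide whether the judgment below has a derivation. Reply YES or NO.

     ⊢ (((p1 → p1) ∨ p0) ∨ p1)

Proof tree:
[∨I₁]  ⊢ (((p1 → p1) ∨ p0) ∨ p1)
  [∨I₁]  ⊢ ((p1 → p1) ∨ p0)
    [→I]  ⊢ (p1 → p1)
      [Ax] p1 ⊢ p1

Result: YES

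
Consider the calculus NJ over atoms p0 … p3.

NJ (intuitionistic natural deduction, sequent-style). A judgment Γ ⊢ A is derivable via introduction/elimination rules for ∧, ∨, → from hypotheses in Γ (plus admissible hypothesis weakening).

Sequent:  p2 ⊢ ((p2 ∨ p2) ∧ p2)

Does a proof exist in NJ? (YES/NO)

Proof tree:
[∧I] p2 ⊢ ((p2 ∨ p2) ∧ p2)
  [∨I₂] p2 ⊢ (p2 ∨ p2)
    [Ax] p2 ⊢ p2
  [Ax] p2 ⊢ p2

Result: YES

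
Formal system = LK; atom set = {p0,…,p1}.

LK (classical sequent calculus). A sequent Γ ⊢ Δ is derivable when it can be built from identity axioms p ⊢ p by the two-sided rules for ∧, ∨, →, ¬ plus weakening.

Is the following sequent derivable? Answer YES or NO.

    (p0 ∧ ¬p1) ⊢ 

Truth-table refutation:
  v=00: Γ:[(p0 ∧ ¬p1)=F] Δ:[] refutes=False
  v=01: Γ:[(p0 ∧ ¬p1)=F] Δ:[] refutes=False
  v=10: Γ:[(p0 ∧ ¬p1)=T] Δ:[] refutes=True  ← countermodel

Result: NO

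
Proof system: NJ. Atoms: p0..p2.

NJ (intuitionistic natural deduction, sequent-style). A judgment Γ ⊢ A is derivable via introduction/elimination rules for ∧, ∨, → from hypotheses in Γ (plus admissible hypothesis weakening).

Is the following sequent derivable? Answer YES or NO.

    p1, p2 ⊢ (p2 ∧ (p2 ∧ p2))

Derivation (root first):
[∧I] p1, p2 ⊢ (p2 ∧ (p2 ∧ p2))
  [Wk] p2, p1 ⊢ p2
    [Ax] p2 ⊢ p2
  [∧I] p1, p2 ⊢ (p2 ∧ p2)
    [Wk] p2, p1 ⊢ p2
      [Ax] p2 ⊢ p2
    [Ax] p2 ⊢ p2

Result: YES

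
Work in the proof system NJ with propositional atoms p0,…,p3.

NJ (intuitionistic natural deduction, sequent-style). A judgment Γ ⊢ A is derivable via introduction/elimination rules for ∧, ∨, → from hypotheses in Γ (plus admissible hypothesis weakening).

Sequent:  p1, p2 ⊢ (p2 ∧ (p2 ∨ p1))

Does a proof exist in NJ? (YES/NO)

Proof tree:
[∧I] p1, p2 ⊢ (p2 ∧ (p2 ∨ p1))
  [Ax] p2 ⊢ p2
  [∨I₂] p1 ⊢ (p2 ∨ p1)
    [Ax] p1 ⊢ p1

Result: YES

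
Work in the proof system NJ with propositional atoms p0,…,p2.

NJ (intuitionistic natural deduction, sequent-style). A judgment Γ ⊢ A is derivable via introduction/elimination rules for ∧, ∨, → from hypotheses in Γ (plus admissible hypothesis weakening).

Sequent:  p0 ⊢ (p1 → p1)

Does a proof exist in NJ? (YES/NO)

Proof tree:
[Wk] p0 ⊢ (p1 → p1)
  [→I]  ⊢ (p1 → p1)
    [Ax] p1 ⊢ p1

Result: YES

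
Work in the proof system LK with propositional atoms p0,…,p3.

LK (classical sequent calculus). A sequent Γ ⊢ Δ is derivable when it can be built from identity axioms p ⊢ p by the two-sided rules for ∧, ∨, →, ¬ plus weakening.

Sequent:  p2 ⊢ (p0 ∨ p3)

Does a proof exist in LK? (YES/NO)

Enumerate valuations to refute Γ ⊢ Δ:
  v=0000: Γ:[p2=F] Δ:[(p0 ∨ p3)=F] refutes=False
  v=0001: Γ:[p2=F] Δ:[(p0 ∨ p3)=T] refutes=False
  v=0010: Γ:[p2=T] Δ:[(p0 ∨ p3)=F] refutes=True  ← countermodel

Result: NO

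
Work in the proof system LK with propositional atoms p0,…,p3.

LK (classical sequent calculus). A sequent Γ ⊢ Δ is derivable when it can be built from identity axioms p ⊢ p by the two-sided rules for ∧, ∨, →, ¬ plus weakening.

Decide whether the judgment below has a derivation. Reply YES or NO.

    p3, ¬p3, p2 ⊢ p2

Proof tree:
[WL] p3, ¬p3, p2 ⊢ p2
  [WR] p3, ¬p3 ⊢ p2
    [¬L] p3, ¬p3 ⊢ 
      [Ax] p3 ⊢ p3

Result: YES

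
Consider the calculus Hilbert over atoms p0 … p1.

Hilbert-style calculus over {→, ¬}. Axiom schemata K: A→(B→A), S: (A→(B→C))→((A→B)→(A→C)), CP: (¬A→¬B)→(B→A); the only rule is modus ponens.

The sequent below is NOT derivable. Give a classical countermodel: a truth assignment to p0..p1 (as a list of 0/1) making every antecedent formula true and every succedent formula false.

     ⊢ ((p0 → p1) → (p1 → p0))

Truth-table refutation:
  v=00: Γ:[] Δ:[((p0 → p1) → (p1 → p0))=T] refutes=False
  v=01: Γ:[] Δ:[((p0 → p1) → (p1 → p0))=F] refutes=True  ← countermodel

Result: [0, 1]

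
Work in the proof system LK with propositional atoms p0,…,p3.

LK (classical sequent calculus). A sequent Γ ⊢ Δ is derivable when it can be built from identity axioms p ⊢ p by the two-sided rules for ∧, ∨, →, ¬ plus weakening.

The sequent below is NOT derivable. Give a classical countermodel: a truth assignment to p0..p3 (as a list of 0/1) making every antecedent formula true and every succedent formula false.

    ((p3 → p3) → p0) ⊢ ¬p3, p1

Enumerate valuations to refute Γ ⊢ Δ:
  v=0000: Γ:[((p3 → p3) → p0)=F] Δ:[¬p3=T, p1=F] refutes=False
  v=0001: Γ:[((p3 → p3) → p0)=F] Δ:[¬p3=F, p1=F] refutes=False
  v=0010: Γ:[((p3 → p3) → p0)=F] Δ:[¬p3=T, p1=F] refutes=False
  v=0011: Γ:[((p3 → p3) → p0)=F] Δ:[¬p3=F, p1=F] refutes=False
  v=0100: Γ:[((p3 → p3) → p0)=F] Δ:[¬p3=T, p1=T] refutes=False
  v=0101: Γ:[((p3 → p3) → p0)=F] Δ:[¬p3=F, p1=T] refutes=False
  v=0110: Γ:[((p3 → p3) → p0)=F] Δ:[¬p3=T, p1=T] refutes=False
  v=0111: Γ:[((p3 → p3) → p0)=F] Δ:[¬p3=F, p1=T] refutes=False
  v=1000: Γ:[((p3 → p3) → p0)=T] Δ:[¬p3=T, p1=F] refutes=False
  v=1001: Γ:[((p3 → p3) → p0)=T] Δ:[¬p3=F, p1=F] refutes=True  ← countermodel

Result: [1, 0, 0, 1]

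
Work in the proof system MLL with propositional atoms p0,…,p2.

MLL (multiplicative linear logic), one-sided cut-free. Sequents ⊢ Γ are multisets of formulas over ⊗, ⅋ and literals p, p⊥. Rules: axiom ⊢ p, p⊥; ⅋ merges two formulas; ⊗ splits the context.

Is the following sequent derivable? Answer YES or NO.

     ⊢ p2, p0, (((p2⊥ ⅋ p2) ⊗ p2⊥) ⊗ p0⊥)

Derivation (root first):
[⊗]  ⊢ p2, p0, (((p2⊥ ⅋ p2) ⊗ p2⊥) ⊗ p0⊥)
  [⊗]  ⊢ p2, ((p2⊥ ⅋ p2) ⊗ p2⊥)
    [⅋]  ⊢ (p2⊥ ⅋ p2)
      [Ax]  ⊢ p2, p2⊥
    [Ax]  ⊢ p2, p2⊥
  [Ax]  ⊢ p0, p0⊥

Result: YES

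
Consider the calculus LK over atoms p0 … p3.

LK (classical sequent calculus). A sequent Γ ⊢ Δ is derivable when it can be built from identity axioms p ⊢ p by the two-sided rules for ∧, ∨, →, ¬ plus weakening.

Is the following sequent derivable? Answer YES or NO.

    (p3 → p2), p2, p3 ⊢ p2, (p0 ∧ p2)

Derivation trace:
[∧R] (p3 → p2), p2, p3 ⊢ p2, (p0 ∧ p2)
  [WR] p2 ⊢ p2, p0
    [Ax] p2 ⊢ p2
  [→L] p3, (p3 → p2) ⊢ p2
    [Ax] p3 ⊢ p3
    [Ax] p2 ⊢ p2

Result: YES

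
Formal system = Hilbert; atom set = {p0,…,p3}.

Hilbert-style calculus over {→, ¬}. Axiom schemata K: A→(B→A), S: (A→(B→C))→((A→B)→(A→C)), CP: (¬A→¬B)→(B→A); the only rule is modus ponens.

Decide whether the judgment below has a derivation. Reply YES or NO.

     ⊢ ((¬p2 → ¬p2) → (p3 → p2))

Truth-table refutation:
  v=0000: Γ:[] Δ:[((¬p2 → ¬p2) → (p3 → p2))=T] refutes=False
  v=0001: Γ:[] Δ:[((¬p2 → ¬p2) → (p3 → p2))=F] refutes=True  ← countermodel

Result: NO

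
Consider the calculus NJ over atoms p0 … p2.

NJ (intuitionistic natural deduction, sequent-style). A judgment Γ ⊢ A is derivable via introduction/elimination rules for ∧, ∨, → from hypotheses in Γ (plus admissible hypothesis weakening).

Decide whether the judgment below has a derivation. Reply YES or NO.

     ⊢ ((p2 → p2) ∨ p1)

Derivation trace:
[∨I₁]  ⊢ ((p2 → p2) ∨ p1)
  [→I]  ⊢ (p2 → p2)
    [Ax] p2 ⊢ p2

Result: YES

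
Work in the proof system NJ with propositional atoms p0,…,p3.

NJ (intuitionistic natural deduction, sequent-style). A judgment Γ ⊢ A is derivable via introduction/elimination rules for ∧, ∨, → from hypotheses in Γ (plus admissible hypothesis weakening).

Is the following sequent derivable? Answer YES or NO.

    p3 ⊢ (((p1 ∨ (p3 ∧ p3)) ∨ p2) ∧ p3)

Derivation trace:
[∧I] p3 ⊢ (((p1 ∨ (p3 ∧ p3)) ∨ p2) ∧ p3)
  [∨I₁] p3 ⊢ ((p1 ∨ (p3 ∧ p3)) ∨ p2)
    [∨I₂] p3 ⊢ (p1 ∨ (p3 ∧ p3))
      [∧I] p3 ⊢ (p3 ∧ p3)
        [Ax] p3 ⊢ p3
        [Ax] p3 ⊢ p3
  [Ax] p3 ⊢ p3

Result: YES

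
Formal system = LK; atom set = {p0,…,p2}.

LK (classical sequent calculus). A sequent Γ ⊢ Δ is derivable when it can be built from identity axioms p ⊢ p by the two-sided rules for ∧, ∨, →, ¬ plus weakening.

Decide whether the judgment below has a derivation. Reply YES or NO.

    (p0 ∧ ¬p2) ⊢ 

Enumerate valuations to refute Γ ⊢ Δ:
  v=000: Γ:[(p0 ∧ ¬p2)=F] Δ:[] refutes=False
  v=001: Γ:[(p0 ∧ ¬p2)=F] Δ:[] refutes=False
  v=010: Γ:[(p0 ∧ ¬p2)=F] Δ:[] refutes=False
  v=011: Γ:[(p0 ∧ ¬p2)=F] Δ:[] refutes=False
  v=100: Γ:[(p0 ∧ ¬p2)=T] Δ:[] refutes=True  ← countermodel

Result: NO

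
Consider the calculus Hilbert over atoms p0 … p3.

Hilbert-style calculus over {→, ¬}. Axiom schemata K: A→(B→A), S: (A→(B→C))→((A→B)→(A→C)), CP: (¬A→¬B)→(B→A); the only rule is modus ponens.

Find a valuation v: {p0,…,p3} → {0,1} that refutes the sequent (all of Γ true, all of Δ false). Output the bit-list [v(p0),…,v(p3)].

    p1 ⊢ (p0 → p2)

Search for a countermodel by truth-table:
  v=0000: Γ:[p1=F] Δ:[(p0 → p2)=T] refutes=False
  v=0001: Γ:[p1=F] Δ:[(p0 → p2)=T] refutes=False
  v=0010: Γ:[p1=F] Δ:[(p0 → p2)=T] refutes=False
  v=0011: Γ:[p1=F] Δ:[(p0 → p2)=T] refutes=False
  v=0100: Γ:[p1=T] Δ:[(p0 → p2)=T] refutes=False
  v=0101: Γ:[p1=T] Δ:[(p0 → p2)=T] refutes=False
  v=0110: Γ:[p1=T] Δ:[(p0 → p2)=T] refutes=False
  v=0111: Γ:[p1=T] Δ:[(p0 → p2)=T] refutes=False
  v=1000: Γ:[p1=F] Δ:[(p0 → p2)=F] refutes=False
  v=1001: Γ:[p1=F] Δ:[(p0 → p2)=F] refutes=False
  v=1010: Γ:[p1=F] Δ:[(p0 → p2)=T] refutes=False
  v=1011: Γ:[p1=F] Δ:[(p0 → p2)=T] refutes=False
  v=1100: Γ:[p1=T] Δ:[(p0 → p2)=F] refutes=True  ← countermodel

Result: [1, 1, 0, 0]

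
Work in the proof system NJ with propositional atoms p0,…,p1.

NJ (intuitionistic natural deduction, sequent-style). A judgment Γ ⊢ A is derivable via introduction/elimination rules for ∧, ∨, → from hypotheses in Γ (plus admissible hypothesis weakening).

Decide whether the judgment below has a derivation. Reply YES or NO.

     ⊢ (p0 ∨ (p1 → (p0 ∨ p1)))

Derivation trace:
[∨I₂]  ⊢ (p0 ∨ (p1 → (p0 ∨ p1)))
  [→I]  ⊢ (p1 → (p0 ∨ p1))
    [∨I₂] p1 ⊢ (p0 ∨ p1)
      [Ax] p1 ⊢ p1

Result: YES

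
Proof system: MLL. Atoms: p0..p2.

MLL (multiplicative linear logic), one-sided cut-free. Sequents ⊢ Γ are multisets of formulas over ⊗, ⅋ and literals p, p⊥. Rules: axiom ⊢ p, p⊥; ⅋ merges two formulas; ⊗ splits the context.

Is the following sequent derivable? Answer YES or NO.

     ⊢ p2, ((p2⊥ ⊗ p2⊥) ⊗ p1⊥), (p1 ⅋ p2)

Derivation (root first):
[⅋]  ⊢ p2, ((p2⊥ ⊗ p2⊥) ⊗ p1⊥), (p1 ⅋ p2)
  [⊗]  ⊢ p2, p2, p1, ((p2⊥ ⊗ p2⊥) ⊗ p1⊥)
    [⊗]  ⊢ p2, p2, (p2⊥ ⊗ p2⊥)
      [Ax]  ⊢ p2, p2⊥
      [Ax]  ⊢ p2, p2⊥
    [Ax]  ⊢ p1, p1⊥

Result: YES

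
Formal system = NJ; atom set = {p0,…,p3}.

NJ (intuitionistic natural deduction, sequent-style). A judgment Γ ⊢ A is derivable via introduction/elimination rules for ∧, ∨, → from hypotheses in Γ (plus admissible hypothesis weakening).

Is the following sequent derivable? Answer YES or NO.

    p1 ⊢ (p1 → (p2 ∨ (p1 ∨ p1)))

Derivation trace:
[Wk] p1 ⊢ (p1 → (p2 ∨ (p1 ∨ p1)))
  [→I]  ⊢ (p1 → (p2 ∨ (p1 ∨ p1)))
    [∨I₂] p1 ⊢ (p2 ∨ (p1 ∨ p1))
      [∨I₁] p1 ⊢ (p1 ∨ p1)
        [Ax] p1 ⊢ p1

Result: YES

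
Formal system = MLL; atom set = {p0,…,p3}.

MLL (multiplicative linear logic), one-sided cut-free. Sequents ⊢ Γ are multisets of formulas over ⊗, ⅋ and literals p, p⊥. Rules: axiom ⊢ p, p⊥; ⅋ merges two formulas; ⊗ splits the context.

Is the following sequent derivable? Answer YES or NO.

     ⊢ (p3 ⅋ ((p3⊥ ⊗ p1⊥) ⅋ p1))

Derivation trace:
[⅋]  ⊢ (p3 ⅋ ((p3⊥ ⊗ p1⊥) ⅋ p1))
  [⅋]  ⊢ p3, ((p3⊥ ⊗ p1⊥) ⅋ p1)
    [⊗]  ⊢ p3, p1, (p3⊥ ⊗ p1⊥)
      [Ax]  ⊢ p3, p3⊥
      [Ax]  ⊢ p1, p1⊥

Result: YES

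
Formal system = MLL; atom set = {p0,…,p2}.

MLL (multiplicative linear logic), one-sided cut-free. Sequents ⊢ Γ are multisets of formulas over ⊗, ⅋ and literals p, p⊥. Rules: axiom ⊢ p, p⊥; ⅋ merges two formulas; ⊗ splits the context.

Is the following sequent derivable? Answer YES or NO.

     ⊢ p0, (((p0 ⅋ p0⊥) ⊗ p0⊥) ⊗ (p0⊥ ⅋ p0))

Derivation trace:
[⊗]  ⊢ p0, (((p0 ⅋ p0⊥) ⊗ p0⊥) ⊗ (p0⊥ ⅋ p0))
  [⊗]  ⊢ p0, ((p0 ⅋ p0⊥) ⊗ p0⊥)
    [⅋]  ⊢ (p0 ⅋ p0⊥)
      [Ax]  ⊢ p0, p0⊥
    [Ax]  ⊢ p0, p0⊥
  [⅋]  ⊢ (p0⊥ ⅋ p0)
    [Ax]  ⊢ p0, p0⊥

Result: YES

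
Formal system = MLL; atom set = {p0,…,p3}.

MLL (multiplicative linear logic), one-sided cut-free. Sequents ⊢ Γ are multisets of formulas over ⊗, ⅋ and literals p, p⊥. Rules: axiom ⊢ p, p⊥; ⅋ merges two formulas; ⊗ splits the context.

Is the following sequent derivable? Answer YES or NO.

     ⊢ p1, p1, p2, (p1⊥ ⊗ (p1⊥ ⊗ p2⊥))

Derivation (root first):
[⊗]  ⊢ p1, p1, p2, (p1⊥ ⊗ (p1⊥ ⊗ p2⊥))
  [Ax]  ⊢ p1, p1⊥
  [⊗]  ⊢ p1, p2, (p1⊥ ⊗ p2⊥)
    [Ax]  ⊢ p1, p1⊥
    [Ax]  ⊢ p2, p2⊥

Result: YES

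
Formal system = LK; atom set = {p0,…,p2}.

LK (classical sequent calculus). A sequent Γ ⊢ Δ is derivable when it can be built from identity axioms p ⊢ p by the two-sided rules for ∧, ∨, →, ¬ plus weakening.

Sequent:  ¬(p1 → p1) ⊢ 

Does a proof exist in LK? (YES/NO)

Derivation (root first):
[¬L] ¬(p1 → p1) ⊢ 
  [→R]  ⊢ (p1 → p1)
    [Ax] p1 ⊢ p1

Result: YES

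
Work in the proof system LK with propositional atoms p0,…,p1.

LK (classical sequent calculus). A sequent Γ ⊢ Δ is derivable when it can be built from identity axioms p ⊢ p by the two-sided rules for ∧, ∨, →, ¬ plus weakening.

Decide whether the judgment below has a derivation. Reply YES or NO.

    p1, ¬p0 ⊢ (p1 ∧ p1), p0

Derivation (root first):
[WR] p1, ¬p0 ⊢ (p1 ∧ p1), p0
  [¬L] p1, ¬p0 ⊢ (p1 ∧ p1)
    [WR] p1 ⊢ (p1 ∧ p1), p0
      [∧R] p1 ⊢ (p1 ∧ p1)
        [Ax] p1 ⊢ p1
        [Ax] p1 ⊢ p1

Result: YES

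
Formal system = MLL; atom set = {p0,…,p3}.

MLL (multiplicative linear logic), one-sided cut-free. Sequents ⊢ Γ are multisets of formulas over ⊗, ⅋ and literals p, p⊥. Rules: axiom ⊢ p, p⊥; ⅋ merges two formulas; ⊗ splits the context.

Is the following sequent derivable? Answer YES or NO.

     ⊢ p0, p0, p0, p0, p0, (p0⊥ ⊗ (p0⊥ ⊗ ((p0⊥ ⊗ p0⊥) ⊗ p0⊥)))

Derivation (root first):
[⊗]  ⊢ p0, p0, p0, p0, p0, (p0⊥ ⊗ (p0⊥ ⊗ ((p0⊥ ⊗ p0⊥) ⊗ p0⊥)))
  [Ax]  ⊢ p0, p0⊥
  [⊗]  ⊢ p0, p0, p0, p0, (p0⊥ ⊗ ((p0⊥ ⊗ p0⊥) ⊗ p0⊥))
    [Ax]  ⊢ p0, p0⊥
    [⊗]  ⊢ p0, p0, p0, ((p0⊥ ⊗ p0⊥) ⊗ p0⊥)
      [⊗]  ⊢ p0, p0, (p0⊥ ⊗ p0⊥)
        [Ax]  ⊢ p0, p0⊥
        [Ax]  ⊢ p0, p0⊥
      [Ax]  ⊢ p0, p0⊥

Result: YES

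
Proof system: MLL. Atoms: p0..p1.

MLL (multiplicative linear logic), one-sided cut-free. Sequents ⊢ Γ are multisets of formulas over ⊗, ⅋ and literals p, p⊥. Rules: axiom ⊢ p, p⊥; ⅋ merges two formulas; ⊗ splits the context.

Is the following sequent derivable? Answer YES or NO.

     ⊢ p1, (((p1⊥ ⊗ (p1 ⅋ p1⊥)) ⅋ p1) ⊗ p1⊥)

Derivation trace:
[⊗]  ⊢ p1, (((p1⊥ ⊗ (p1 ⅋ p1⊥)) ⅋ p1) ⊗ p1⊥)
  [⅋]  ⊢ ((p1⊥ ⊗ (p1 ⅋ p1⊥)) ⅋ p1)
    [⊗]  ⊢ p1, (p1⊥ ⊗ (p1 ⅋ p1⊥))
      [Ax]  ⊢ p1, p1⊥
      [⅋]  ⊢ (p1 ⅋ p1⊥)
        [Ax]  ⊢ p1, p1⊥
  [Ax]  ⊢ p1, p1⊥

Result: YES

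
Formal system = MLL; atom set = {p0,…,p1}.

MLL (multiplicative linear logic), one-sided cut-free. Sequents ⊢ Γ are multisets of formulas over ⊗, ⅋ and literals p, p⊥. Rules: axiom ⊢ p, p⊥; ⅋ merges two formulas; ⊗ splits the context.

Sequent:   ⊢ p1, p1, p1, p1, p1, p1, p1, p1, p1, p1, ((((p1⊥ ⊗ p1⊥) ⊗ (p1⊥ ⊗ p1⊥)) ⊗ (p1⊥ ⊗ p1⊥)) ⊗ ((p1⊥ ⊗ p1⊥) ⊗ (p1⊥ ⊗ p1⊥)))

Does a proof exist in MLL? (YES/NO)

Derivation trace:
[⊗]  ⊢ p1, p1, p1, p1, p1, p1, p1, p1, p1, p1, ((((p1⊥ ⊗ p1⊥) ⊗ (p1⊥ ⊗ p1⊥)) ⊗ (p1⊥ ⊗ p1⊥)) ⊗ ((p1⊥ ⊗ p1⊥) ⊗ (p1⊥ ⊗ p1⊥)))
  [⊗]  ⊢ p1, p1, p1, p1, p1, p1, (((p1⊥ ⊗ p1⊥) ⊗ (p1⊥ ⊗ p1⊥)) ⊗ (p1⊥ ⊗ p1⊥))
    [⊗]  ⊢ p1, p1, p1, p1, ((p1⊥ ⊗ p1⊥) ⊗ (p1⊥ ⊗ p1⊥))
      [⊗]  ⊢ p1, p1, (p1⊥ ⊗ p1⊥)
        [Ax]  ⊢ p1, p1⊥
        [Ax]  ⊢ p1, p1⊥
      [⊗]  ⊢ p1, p1, (p1⊥ ⊗ p1⊥)
        [Ax]  ⊢ p1, p1⊥
        [Ax]  ⊢ p1, p1⊥
    [⊗]  ⊢ p1, p1, (p1⊥ ⊗ p1⊥)
      [Ax]  ⊢ p1, p1⊥
      [Ax]  ⊢ p1, p1⊥
  [⊗]  ⊢ p1, p1, p1, p1, ((p1⊥ ⊗ p1⊥) ⊗ (p1⊥ ⊗ p1⊥))
    [⊗]  ⊢ p1, p1, (p1⊥ ⊗ p1⊥)
      [Ax]  ⊢ p1, p1⊥
      [Ax]  ⊢ p1, p1⊥
    [⊗]  ⊢ p1, p1, (p1⊥ ⊗ p1⊥)
      [Ax]  ⊢ p1, p1⊥
      [Ax]  ⊢ p1, p1⊥

Result: YES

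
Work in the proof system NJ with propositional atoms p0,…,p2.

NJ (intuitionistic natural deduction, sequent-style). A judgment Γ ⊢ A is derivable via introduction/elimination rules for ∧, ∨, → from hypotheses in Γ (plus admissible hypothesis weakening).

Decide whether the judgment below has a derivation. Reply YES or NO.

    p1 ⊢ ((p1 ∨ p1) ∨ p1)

Proof tree:
[∨I₁] p1 ⊢ ((p1 ∨ p1) ∨ p1)
  [∨I₁] p1 ⊢ (p1 ∨ p1)
    [Ax] p1 ⊢ p1

Result: YES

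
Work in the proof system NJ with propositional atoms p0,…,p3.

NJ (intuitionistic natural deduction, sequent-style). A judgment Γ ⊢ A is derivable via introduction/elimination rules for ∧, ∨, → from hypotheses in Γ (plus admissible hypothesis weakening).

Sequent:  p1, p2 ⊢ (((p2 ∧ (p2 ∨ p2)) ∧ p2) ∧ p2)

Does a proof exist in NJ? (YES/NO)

Derivation trace:
[∧I] p1, p2 ⊢ (((p2 ∧ (p2 ∨ p2)) ∧ p2) ∧ p2)
  [∧I] p2 ⊢ ((p2 ∧ (p2 ∨ p2)) ∧ p2)
    [∧I] p2 ⊢ (p2 ∧ (p2 ∨ p2))
      [Ax] p2 ⊢ p2
      [∨I₂] p2 ⊢ (p2 ∨ p2)
        [Ax] p2 ⊢ p2
    [Ax] p2 ⊢ p2
  [Wk] p2, p1 ⊢ p2
    [Ax] p2 ⊢ p2

Result: YES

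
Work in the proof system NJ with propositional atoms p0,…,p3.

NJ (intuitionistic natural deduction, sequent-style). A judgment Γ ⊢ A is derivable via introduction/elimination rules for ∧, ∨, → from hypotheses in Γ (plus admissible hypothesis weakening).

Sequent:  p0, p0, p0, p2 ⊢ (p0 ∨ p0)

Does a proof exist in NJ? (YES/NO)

Derivation trace:
[∨I₂] p0, p0, p0, p2 ⊢ (p0 ∨ p0)
  [Wk] p0, p0, p0, p2 ⊢ p0
    [Wk] p0, p0, p0 ⊢ p0
      [Wk] p0, p0 ⊢ p0
        [Ax] p0 ⊢ p0

Result: YES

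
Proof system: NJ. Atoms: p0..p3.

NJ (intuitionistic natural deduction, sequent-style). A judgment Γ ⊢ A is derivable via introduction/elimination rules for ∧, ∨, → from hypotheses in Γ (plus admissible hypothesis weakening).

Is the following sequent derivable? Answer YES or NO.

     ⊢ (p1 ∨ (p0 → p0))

Derivation trace:
[∨I₂]  ⊢ (p1 ∨ (p0 → p0))
  [→I]  ⊢ (p0 → p0)
    [Ax] p0 ⊢ p0

Result: YES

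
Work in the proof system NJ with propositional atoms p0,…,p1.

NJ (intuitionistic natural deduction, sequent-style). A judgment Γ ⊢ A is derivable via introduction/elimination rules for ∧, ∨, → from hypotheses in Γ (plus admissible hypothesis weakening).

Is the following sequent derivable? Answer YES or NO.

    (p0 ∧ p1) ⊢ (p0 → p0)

Proof tree:
[Wk] (p0 ∧ p1) ⊢ (p0 → p0)
  [→I]  ⊢ (p0 → p0)
    [Ax] p0 ⊢ p0

Result: YES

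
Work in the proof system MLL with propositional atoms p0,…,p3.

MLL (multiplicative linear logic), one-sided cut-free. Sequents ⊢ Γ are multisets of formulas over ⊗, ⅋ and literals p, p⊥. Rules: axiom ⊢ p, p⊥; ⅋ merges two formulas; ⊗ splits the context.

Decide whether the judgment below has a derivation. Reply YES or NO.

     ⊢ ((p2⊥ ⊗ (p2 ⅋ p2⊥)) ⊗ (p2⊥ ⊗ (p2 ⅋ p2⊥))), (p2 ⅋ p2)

Derivation (root first):
[⅋]  ⊢ ((p2⊥ ⊗ (p2 ⅋ p2⊥)) ⊗ (p2⊥ ⊗ (p2 ⅋ p2⊥))), (p2 ⅋ p2)
  [⊗]  ⊢ p2, p2, ((p2⊥ ⊗ (p2 ⅋ p2⊥)) ⊗ (p2⊥ ⊗ (p2 ⅋ p2⊥)))
    [⊗]  ⊢ p2, (p2⊥ ⊗ (p2 ⅋ p2⊥))
      [Ax]  ⊢ p2, p2⊥
      [⅋]  ⊢ (p2 ⅋ p2⊥)
        [Ax]  ⊢ p2, p2⊥
    [⊗]  ⊢ p2, (p2⊥ ⊗ (p2 ⅋ p2⊥))
      [Ax]  ⊢ p2, p2⊥
      [⅋]  ⊢ (p2 ⅋ p2⊥)
        [Ax]  ⊢ p2, p2⊥

Result: YES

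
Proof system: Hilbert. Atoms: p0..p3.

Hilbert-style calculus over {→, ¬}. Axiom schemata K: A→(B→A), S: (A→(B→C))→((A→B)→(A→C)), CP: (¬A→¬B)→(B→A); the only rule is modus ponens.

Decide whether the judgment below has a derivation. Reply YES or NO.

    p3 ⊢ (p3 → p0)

Search for a countermodel by truth-table:
  v=0000: Γ:[p3=F] Δ:[(p3 → p0)=T] refutes=False
  v=0001: Γ:[p3=T] Δ:[(p3 → p0)=F] refutes=True  ← countermodel

Result: NO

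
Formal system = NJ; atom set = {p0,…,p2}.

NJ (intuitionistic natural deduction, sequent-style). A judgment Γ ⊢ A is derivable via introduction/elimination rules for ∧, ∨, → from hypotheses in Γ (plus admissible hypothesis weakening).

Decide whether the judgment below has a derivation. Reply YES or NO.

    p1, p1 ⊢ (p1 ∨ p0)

Derivation trace:
[Wk] p1, p1 ⊢ (p1 ∨ p0)
  [∨I₁] p1 ⊢ (p1 ∨ p0)
    [Ax] p1 ⊢ p1

Result: YES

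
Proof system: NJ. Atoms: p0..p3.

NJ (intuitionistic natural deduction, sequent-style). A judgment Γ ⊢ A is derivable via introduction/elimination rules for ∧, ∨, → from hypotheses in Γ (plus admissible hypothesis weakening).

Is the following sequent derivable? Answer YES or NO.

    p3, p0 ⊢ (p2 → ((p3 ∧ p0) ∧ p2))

Derivation trace:
[→I] p3, p0 ⊢ (p2 → ((p3 ∧ p0) ∧ p2))
  [∧I] p2, p3, p0 ⊢ ((p3 ∧ p0) ∧ p2)
    [∧I] p3, p0 ⊢ (p3 ∧ p0)
      [Ax] p3 ⊢ p3
      [Ax] p0 ⊢ p0
    [Ax] p2 ⊢ p2

Result: YES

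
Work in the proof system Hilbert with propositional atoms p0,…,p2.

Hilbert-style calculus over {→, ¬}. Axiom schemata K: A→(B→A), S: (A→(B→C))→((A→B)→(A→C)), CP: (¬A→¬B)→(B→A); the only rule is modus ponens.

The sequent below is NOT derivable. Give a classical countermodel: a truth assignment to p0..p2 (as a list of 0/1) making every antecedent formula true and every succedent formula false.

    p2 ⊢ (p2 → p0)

Search for a countermodel by truth-table:
  v=000: Γ:[p2=F] Δ:[(p2 → p0)=T] refutes=False
  v=001: Γ:[p2=T] Δ:[(p2 → p0)=F] refutes=True  ← countermodel

Result: [0, 0, 1]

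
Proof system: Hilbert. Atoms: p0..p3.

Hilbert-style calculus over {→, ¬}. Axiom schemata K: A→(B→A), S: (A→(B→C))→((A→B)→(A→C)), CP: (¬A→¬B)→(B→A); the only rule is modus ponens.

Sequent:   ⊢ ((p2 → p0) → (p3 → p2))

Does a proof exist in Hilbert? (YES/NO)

Enumerate valuations to refute Γ ⊢ Δ:
  v=0000: Γ:[] Δ:[((p2 → p0) → (p3 → p2))=T] refutes=False
  v=0001: Γ:[] Δ:[((p2 → p0) → (p3 → p2))=F] refutes=True  ← countermodel

Result: NO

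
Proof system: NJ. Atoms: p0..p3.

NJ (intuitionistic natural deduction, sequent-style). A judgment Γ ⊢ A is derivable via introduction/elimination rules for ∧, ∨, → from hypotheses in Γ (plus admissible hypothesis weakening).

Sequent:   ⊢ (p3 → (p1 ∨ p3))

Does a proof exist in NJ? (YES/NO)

Derivation (root first):
[→I]  ⊢ (p3 → (p1 ∨ p3))
  [∨I₂] p3 ⊢ (p1 ∨ p3)
    [Ax] p3 ⊢ p3

Result: YES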